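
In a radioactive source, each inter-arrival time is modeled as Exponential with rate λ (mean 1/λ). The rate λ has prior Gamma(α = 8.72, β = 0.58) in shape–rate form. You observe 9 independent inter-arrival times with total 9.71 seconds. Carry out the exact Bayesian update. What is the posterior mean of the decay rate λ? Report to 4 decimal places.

With a Gamma(shape α, rate β) prior on the exponential rate λ, the posterior after n observations with total T = Σxᵢ is Gamma(α+n, β+T).
Posterior: Gamma(8.72+9, 0.58+9.71) = Gamma(17.72, 10.29).
Posterior mean of λ = α/β = 17.72/10.29 = 1.7221.

1.7221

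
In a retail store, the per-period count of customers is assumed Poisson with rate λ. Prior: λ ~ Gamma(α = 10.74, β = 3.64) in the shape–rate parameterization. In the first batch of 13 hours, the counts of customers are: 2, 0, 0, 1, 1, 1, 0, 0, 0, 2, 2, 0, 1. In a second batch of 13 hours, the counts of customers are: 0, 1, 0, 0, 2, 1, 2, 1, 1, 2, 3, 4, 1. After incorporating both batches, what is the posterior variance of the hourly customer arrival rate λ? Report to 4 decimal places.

With a Gamma(shape α, rate β) prior, the Poisson likelihood is conjugate: the posterior is Gamma(α + ΣXᵢ, β + n).
Batch 1: sum of counts S = 10 over n = 13 hours.
After batch 1: Gamma(α+S, β+n) = Gamma(10.74+10, 3.64+13) = Gamma(20.74, 16.64).
Batch 2: sum of counts S = 18 over n = 13 hours.
After batch 2: Gamma(α+S, β+n) = Gamma(20.74+18, 16.64+13) = Gamma(38.74, 29.64).
Var = α/β² = 38.74/29.64² = 0.0441.

0.0441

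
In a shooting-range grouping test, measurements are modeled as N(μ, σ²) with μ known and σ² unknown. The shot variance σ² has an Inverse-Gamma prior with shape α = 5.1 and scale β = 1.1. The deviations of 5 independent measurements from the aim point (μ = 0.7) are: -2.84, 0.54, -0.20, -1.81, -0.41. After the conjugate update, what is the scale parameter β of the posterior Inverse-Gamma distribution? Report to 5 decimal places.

With known mean μ and an Inverse-Gamma(α, β) prior on σ², the Normal likelihood is conjugate: posterior is Inv-Gamma(α + n/2, β + Σ(xᵢ−μ)²/2).
Σ(xᵢ−μ)² = (-2.84)² + (0.54)² + (-0.20)² + (-1.81)² + (-0.41)² = 11.8414.
Posterior: Inv-Gamma(5.1 + 5/2, 1.1 + 11.8414/2) = Inv-Gamma(7.60, 7.02070).
Posterior β = 7.02070.

7.02070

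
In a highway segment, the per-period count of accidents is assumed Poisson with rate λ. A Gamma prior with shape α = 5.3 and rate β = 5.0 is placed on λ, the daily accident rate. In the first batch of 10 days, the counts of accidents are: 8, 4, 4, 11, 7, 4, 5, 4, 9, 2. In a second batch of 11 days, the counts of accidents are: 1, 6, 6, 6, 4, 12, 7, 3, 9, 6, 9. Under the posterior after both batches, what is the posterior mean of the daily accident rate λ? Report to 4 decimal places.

With a Gamma(shape α, rate β) prior, the Poisson likelihood is conjugate: the posterior is Gamma(α + ΣXᵢ, β + n).
Batch 1: sum of counts S = 58 over n = 10 days.
After batch 1: Gamma(α+S, β+n) = Gamma(5.3+58, 5.0+10) = Gamma(63.3, 15.0).
Batch 2: sum of counts S = 69 over n = 11 days.
After batch 2: Gamma(α+S, β+n) = Gamma(63.3+69, 15.0+11) = Gamma(132.3, 26.0).
Posterior mean = α/β = 132.3/26.0 = 5.0885.

5.0885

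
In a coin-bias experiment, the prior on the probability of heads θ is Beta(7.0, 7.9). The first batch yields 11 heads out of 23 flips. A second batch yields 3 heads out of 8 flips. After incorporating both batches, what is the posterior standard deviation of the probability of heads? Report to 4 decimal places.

0.0727

The Beta prior is conjugate to a Binomial/Bernoulli likelihood; the update adds successes to α and failures to β.
After batch 1: Beta(7.0+11, 7.9+12) = Beta(18.0, 19.9).
After batch 2: Beta(18.0+3, 19.9+5) = Beta(21.0, 24.9).
Var = αβ/((α+β)²(α+β+1)) = 21.0·24.9/(45.9²·46.9) = 0.00529201; SD = √0.00529201 = 0.0727.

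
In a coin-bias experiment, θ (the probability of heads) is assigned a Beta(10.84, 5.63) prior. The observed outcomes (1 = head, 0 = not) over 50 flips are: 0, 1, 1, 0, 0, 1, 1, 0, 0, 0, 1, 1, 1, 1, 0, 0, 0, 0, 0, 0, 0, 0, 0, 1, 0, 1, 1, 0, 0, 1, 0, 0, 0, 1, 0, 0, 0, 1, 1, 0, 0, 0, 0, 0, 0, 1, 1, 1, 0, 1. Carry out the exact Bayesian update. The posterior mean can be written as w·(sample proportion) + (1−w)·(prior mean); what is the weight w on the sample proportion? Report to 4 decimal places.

The Beta prior is conjugate to a Binomial/Bernoulli likelihood; the update adds successes to α and failures to β.
Posterior mean = (α₀+k)/(α₀+β₀+n) = [n/(α₀+β₀+n)]·(k/n) + [(α₀+β₀)/(α₀+β₀+n)]·α₀/(α₀+β₀), so only n and the prior enter the weight.
The weight on the data is w = n/(α₀+β₀+n) = 50/(10.84+5.63+50) = 50/66.47 = 0.7522.

0.7522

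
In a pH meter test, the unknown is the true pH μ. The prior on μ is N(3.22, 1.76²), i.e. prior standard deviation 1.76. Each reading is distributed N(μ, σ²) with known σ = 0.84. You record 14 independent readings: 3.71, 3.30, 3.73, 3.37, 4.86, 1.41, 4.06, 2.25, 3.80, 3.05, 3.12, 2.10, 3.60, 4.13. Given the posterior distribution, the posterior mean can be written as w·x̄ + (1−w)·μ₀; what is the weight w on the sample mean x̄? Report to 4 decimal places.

0.9840

For Normal data with known variance σ², a Normal(μ₀, σ₀²) prior on μ is conjugate. Posterior precision = 1/σ₀² + n/σ²; posterior mean is the precision-weighted average of μ₀ and x̄.
σ₀² = 1.76² = 3.0976, σ² = 0.84² = 0.7056. Prior precision 1/σ₀² = 1/3.0976; data precision n/σ² = 14/0.7056.
w = (n/σ²)/(1/σ₀² + n/σ²) = n·σ₀²/(σ² + n·σ₀²) = 14·3.0976/(0.7056 + 14·3.0976) = 43.3664/44.072 = 0.9840.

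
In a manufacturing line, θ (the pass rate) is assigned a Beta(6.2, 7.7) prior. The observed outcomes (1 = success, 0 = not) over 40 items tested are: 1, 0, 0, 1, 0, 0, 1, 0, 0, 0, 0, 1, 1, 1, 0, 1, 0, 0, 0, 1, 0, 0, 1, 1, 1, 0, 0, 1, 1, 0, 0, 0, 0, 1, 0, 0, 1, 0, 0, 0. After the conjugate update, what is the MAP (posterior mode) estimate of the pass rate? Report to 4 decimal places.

The Beta prior is conjugate to a Binomial/Bernoulli likelihood; the update adds successes to α and failures to β.
Posterior: Beta(α+k, β+n−k) = Beta(6.2+15, 7.7+25) = Beta(21.2, 32.7).
Mode of Beta(a,b) for a,b>1 is (a−1)/(a+b−2) = 20.2/51.9 = 0.3892.

0.3892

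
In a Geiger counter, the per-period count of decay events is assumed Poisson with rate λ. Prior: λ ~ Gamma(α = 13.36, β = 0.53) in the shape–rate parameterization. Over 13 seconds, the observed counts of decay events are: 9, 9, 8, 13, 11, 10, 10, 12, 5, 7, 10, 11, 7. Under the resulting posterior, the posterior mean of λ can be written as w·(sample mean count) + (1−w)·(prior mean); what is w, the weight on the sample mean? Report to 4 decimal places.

0.9608

With a Gamma(shape α, rate β) prior, the Poisson likelihood is conjugate: the posterior is Gamma(α + ΣXᵢ, β + n).
Posterior mean = (α₀+S)/(β₀+n) = [n/(β₀+n)]·(S/n) + [β₀/(β₀+n)]·(α₀/β₀), so only n and β₀ enter the weight.
Weight on data w = n/(β₀+n) = 13/(0.53+13) = 13/13.53 = 0.9608.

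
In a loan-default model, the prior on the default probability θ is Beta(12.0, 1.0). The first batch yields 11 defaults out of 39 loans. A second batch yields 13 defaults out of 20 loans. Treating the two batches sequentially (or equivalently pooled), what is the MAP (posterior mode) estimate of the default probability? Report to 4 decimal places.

The Beta prior is conjugate to a Binomial/Bernoulli likelihood; the update adds successes to α and failures to β.
After batch 1: Beta(12.0+11, 1.0+28) = Beta(23.0, 29.0).
After batch 2: Beta(23.0+13, 29.0+7) = Beta(36.0, 36.0).
Mode of Beta(a,b) for a,b>1 is (a−1)/(a+b−2) = 35.0/70.0 = 0.5000.

0.5000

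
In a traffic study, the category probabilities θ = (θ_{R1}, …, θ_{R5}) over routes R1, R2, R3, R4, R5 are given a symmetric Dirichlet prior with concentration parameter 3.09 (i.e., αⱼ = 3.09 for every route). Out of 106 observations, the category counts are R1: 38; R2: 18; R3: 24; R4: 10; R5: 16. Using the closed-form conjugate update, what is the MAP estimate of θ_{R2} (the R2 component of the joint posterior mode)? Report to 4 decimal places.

The Dirichlet prior is conjugate to the Multinomial likelihood: each posterior αⱼ = prior αⱼ + observed count nⱼ.
Posterior concentration: (41.09, 21.09, 27.09, 13.09, 19.09), total = 121.45.
Joint mode component: (α_{R2}−1)/(Σα−K) = 20.09/116.45 = 0.1725.

0.1725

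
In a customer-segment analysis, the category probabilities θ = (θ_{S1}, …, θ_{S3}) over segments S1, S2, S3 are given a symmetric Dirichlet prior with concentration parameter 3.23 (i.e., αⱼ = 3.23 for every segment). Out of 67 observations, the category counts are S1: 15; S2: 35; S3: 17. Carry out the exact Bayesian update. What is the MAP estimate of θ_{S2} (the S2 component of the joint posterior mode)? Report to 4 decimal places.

0.5052

The Dirichlet prior is conjugate to the Multinomial likelihood: each posterior αⱼ = prior αⱼ + observed count nⱼ.
Posterior concentration: (18.23, 38.23, 20.23), total = 76.69.
Joint mode component: (α_{S2}−1)/(Σα−K) = 37.23/73.69 = 0.5052.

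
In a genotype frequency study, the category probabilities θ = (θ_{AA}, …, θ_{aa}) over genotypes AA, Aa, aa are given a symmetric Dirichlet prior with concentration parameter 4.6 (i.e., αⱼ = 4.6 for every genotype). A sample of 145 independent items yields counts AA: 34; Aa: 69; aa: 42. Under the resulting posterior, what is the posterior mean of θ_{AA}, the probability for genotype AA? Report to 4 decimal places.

The Dirichlet prior is conjugate to the Multinomial likelihood: each posterior αⱼ = prior αⱼ + observed count nⱼ.
Posterior concentration: (38.6, 73.6, 46.6), total = 158.8.
E[θ_{AA}|data] = α_{AA}/Σα = 38.6/158.8 = 0.2431.

0.2431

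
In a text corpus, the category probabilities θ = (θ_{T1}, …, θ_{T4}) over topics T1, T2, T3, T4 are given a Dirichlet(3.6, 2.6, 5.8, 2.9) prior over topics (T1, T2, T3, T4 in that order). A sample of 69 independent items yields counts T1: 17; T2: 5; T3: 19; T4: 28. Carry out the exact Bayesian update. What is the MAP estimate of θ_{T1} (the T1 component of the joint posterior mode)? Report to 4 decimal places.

0.2453

The Dirichlet prior is conjugate to the Multinomial likelihood: each posterior αⱼ = prior αⱼ + observed count nⱼ.
Posterior concentration: (20.6, 7.6, 24.8, 30.9), total = 83.9.
Joint mode component: (α_{T1}−1)/(Σα−K) = 19.6/79.9 = 0.2453.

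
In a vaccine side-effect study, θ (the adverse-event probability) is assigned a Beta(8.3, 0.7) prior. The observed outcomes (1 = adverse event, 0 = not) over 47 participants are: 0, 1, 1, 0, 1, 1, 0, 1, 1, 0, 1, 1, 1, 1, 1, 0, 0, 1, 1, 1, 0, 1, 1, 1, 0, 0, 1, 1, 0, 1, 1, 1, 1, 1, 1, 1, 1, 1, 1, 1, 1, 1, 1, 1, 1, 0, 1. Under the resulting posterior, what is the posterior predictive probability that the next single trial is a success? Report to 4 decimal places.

The Beta prior is conjugate to a Binomial/Bernoulli likelihood; the update adds successes to α and failures to β.
Posterior: Beta(α+k, β+n−k) = Beta(8.3+36, 0.7+11) = Beta(44.3, 11.7).
For a single future Bernoulli trial, P(success | data) = α/(α+β) = 0.7911.

0.7911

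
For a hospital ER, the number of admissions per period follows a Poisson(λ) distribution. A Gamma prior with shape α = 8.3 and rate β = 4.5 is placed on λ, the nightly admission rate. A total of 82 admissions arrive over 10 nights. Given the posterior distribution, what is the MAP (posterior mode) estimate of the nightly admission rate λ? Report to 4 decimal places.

With a Gamma(shape α, rate β) prior, the Poisson likelihood is conjugate: the posterior is Gamma(α + ΣXᵢ, β + n).
Posterior: Gamma(α+S, β+n) = Gamma(8.3+82, 4.5+10) = Gamma(90.3, 14.5).
Mode of Gamma(α,β) for α≥1 is (α−1)/β = 89.3/14.5 = 6.1586.

6.1586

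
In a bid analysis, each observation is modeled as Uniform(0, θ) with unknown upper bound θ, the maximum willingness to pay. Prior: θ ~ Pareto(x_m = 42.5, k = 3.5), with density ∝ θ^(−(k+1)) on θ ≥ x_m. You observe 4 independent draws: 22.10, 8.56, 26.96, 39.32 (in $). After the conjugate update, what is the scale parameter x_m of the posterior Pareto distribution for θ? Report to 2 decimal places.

42.50

A Pareto(scale x_m, shape k) prior on the upper bound θ of Uniform(0, θ) is conjugate: posterior is Pareto(max(x_m, max xᵢ), k + n).
Sample maximum = 39.32; prior scale x_m = 42.5 → posterior scale = max = 42.50.
Posterior shape = 3.5 + 4 = 7.5.
Posterior scale x_m = 42.50.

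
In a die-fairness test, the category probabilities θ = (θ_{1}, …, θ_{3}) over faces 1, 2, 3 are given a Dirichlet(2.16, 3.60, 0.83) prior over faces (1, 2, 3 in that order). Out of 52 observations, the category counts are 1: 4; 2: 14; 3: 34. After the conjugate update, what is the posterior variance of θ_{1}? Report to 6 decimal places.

0.001579

The Dirichlet prior is conjugate to the Multinomial likelihood: each posterior αⱼ = prior αⱼ + observed count nⱼ.
Posterior concentration: (6.16, 17.60, 34.83), total = 58.59.
Var[θ_j] = α_j(Σα−α_j)/((Σα)²(Σα+1)) = 6.16·52.43/(58.59²·59.59) = 0.001579.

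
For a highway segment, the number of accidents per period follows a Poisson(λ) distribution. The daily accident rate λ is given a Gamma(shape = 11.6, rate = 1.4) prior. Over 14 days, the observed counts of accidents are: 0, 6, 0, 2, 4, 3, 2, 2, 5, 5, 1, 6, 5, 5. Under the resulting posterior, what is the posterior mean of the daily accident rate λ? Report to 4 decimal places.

With a Gamma(shape α, rate β) prior, the Poisson likelihood is conjugate: the posterior is Gamma(α + ΣXᵢ, β + n).
Sum of counts S = 46 over n = 14 days.
Posterior: Gamma(α+S, β+n) = Gamma(11.6+46, 1.4+14) = Gamma(57.6, 15.4).
Posterior mean = α/β = 57.6/15.4 = 3.7403.

3.7403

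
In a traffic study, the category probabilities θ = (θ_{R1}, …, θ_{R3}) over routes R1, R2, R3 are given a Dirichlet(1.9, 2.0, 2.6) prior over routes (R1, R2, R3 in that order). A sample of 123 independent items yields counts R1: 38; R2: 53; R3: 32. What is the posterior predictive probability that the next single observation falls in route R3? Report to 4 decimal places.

0.2672

The Dirichlet prior is conjugate to the Multinomial likelihood: each posterior αⱼ = prior αⱼ + observed count nⱼ.
Posterior concentration: (39.9, 55.0, 34.6), total = 129.5.
P(next = R3 | data) = α_{R3}/Σα = 0.2672.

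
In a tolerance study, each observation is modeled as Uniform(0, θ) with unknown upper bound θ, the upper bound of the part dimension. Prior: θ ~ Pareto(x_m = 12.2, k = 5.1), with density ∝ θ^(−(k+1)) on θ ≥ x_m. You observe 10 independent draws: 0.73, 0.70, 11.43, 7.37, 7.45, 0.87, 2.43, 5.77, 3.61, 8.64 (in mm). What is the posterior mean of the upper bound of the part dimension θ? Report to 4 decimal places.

A Pareto(scale x_m, shape k) prior on the upper bound θ of Uniform(0, θ) is conjugate: posterior is Pareto(max(x_m, max xᵢ), k + n).
Sample maximum = 11.43; prior scale x_m = 12.2 → posterior scale = max = 12.20.
Posterior shape = 5.1 + 10 = 15.1.
E[θ|data] = k·x_m/(k−1) = 15.1·12.20/14.1 = 13.0652.

13.0652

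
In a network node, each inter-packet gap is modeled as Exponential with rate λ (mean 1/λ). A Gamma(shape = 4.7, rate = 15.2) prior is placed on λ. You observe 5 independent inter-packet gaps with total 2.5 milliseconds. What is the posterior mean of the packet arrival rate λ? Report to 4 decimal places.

With a Gamma(shape α, rate β) prior on the exponential rate λ, the posterior after n observations with total T = Σxᵢ is Gamma(α+n, β+T).
Posterior: Gamma(4.7+5, 15.2+2.5) = Gamma(9.7, 17.7).
Posterior mean of λ = α/β = 9.7/17.7 = 0.5480.

0.5480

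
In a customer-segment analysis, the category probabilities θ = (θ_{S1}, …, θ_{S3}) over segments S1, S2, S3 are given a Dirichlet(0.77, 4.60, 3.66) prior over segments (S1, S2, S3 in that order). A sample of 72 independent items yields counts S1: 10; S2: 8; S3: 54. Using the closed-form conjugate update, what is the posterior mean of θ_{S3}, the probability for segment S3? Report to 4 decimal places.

The Dirichlet prior is conjugate to the Multinomial likelihood: each posterior αⱼ = prior αⱼ + observed count nⱼ.
Posterior concentration: (10.77, 12.60, 57.66), total = 81.03.
E[θ_{S3}|data] = α_{S3}/Σα = 57.66/81.03 = 0.7116.

0.7116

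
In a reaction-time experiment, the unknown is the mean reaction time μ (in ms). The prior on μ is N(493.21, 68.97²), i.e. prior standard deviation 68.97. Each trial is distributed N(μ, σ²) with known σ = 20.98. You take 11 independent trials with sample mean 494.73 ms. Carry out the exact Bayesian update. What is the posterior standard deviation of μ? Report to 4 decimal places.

For Normal data with known variance σ², a Normal(μ₀, σ₀²) prior on μ is conjugate. Posterior precision = 1/σ₀² + n/σ²; posterior mean is the precision-weighted average of μ₀ and x̄.
σ₀² = 68.97² = 4756.8609, σ² = 20.98² = 440.1604; σ² + n·σ₀² = 440.1604 + 11·4756.8609 = 52765.6303.
Posterior precision = 1/σ₀² + n/σ² = 1/4756.8609 + 11/440.1604 = (σ² + n·σ₀²)/(σ₀²σ²) = 52765.6303/(4756.8609·440.1604); posterior variance σₙ² = σ₀²σ²/(σ² + n·σ₀²) = 4756.8609·440.1604/52765.6303 = 39.680788.
Posterior SD = √σₙ² = √(4756.8609·440.1604/52765.6303) = 6.2993.

6.2993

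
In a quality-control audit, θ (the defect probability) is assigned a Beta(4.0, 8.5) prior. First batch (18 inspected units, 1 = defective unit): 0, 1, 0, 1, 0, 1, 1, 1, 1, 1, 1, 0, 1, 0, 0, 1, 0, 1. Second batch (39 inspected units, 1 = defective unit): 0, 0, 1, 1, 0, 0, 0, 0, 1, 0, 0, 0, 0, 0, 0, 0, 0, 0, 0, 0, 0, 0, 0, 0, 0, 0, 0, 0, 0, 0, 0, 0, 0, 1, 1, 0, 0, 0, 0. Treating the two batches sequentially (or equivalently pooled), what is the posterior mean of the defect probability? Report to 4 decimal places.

The Beta prior is conjugate to a Binomial/Bernoulli likelihood; the update adds successes to α and failures to β.
After batch 1: Beta(4.0+11, 8.5+7) = Beta(15.0, 15.5).
After batch 2: Beta(15.0+5, 15.5+34) = Beta(20.0, 49.5).
Posterior mean = α/(α+β) = 20.0/69.5 = 0.2878.

0.2878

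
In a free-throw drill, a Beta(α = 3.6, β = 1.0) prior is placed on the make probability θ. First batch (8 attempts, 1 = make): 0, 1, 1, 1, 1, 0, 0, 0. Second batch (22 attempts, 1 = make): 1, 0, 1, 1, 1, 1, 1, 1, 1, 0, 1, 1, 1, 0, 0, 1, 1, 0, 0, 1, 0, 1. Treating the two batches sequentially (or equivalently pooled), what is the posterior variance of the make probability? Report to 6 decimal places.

0.006363

The Beta prior is conjugate to a Binomial/Bernoulli likelihood; the update adds successes to α and failures to β.
After batch 1: Beta(3.6+4, 1.0+4) = Beta(7.6, 5.0).
After batch 2: Beta(7.6+15, 5.0+7) = Beta(22.6, 12.0).
Var = αβ/((α+β)²(α+β+1)) = 22.6·12.0/(34.6²·35.6) = 0.006363.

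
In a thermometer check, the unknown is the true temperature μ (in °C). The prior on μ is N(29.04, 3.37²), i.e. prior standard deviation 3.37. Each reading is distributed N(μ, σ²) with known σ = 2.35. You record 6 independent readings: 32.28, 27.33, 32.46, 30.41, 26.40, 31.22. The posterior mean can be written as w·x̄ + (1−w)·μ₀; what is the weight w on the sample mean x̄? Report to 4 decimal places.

0.9250

For Normal data with known variance σ², a Normal(μ₀, σ₀²) prior on μ is conjugate. Posterior precision = 1/σ₀² + n/σ²; posterior mean is the precision-weighted average of μ₀ and x̄.
σ₀² = 3.37² = 11.3569, σ² = 2.35² = 5.5225. Prior precision 1/σ₀² = 1/11.3569; data precision n/σ² = 6/5.5225.
w = (n/σ²)/(1/σ₀² + n/σ²) = n·σ₀²/(σ² + n·σ₀²) = 6·11.3569/(5.5225 + 6·11.3569) = 68.1414/73.6639 = 0.9250.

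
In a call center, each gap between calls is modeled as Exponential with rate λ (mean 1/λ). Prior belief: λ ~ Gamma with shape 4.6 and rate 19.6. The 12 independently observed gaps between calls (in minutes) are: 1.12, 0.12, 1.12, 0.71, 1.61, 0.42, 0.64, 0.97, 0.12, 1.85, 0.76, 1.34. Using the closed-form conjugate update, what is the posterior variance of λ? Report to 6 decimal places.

With a Gamma(shape α, rate β) prior on the exponential rate λ, the posterior after n observations with total T = Σxᵢ is Gamma(α+n, β+T).
Sum of observations T = 10.78 minutes; n = 12.
Posterior: Gamma(4.6+12, 19.6+10.78) = Gamma(16.6, 30.38).
Var = α/β² = 0.017986.

0.017986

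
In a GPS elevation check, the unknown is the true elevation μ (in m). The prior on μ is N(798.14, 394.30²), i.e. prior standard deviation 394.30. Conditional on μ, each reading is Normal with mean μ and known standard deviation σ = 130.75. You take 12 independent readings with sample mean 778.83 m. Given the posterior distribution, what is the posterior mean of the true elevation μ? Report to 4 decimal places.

779.0053

For Normal data with known variance σ², a Normal(μ₀, σ₀²) prior on μ is conjugate. Posterior precision = 1/σ₀² + n/σ²; posterior mean is the precision-weighted average of μ₀ and x̄.
n·x̄ = 12·778.83 = 9345.96.
σ₀² = 394.30² = 155472.49, σ² = 130.75² = 17095.5625; σ² + n·σ₀² = 17095.5625 + 12·155472.49 = 1882765.4425.
Posterior mean = (μ₀/σ₀² + n·x̄/σ²)/(1/σ₀² + n/σ²) = (σ²·μ₀ + σ₀²·n·x̄)/(σ² + n·σ₀²) = (17095.5625·798.14 + 155472.49·9345.96)/1882765.4425 = 1466684324.89415/1882765.4425 = 779.0053.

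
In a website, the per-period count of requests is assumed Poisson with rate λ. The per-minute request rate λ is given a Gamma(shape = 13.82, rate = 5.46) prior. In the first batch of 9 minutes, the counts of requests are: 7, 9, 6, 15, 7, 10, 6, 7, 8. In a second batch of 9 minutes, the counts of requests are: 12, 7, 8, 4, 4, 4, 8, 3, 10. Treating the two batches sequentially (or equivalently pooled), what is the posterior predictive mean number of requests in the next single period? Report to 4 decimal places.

With a Gamma(shape α, rate β) prior, the Poisson likelihood is conjugate: the posterior is Gamma(α + ΣXᵢ, β + n).
Batch 1: sum of counts S = 75 over n = 9 minutes.
After batch 1: Gamma(α+S, β+n) = Gamma(13.82+75, 5.46+9) = Gamma(88.82, 14.46).
Batch 2: sum of counts S = 60 over n = 9 minutes.
After batch 2: Gamma(α+S, β+n) = Gamma(88.82+60, 14.46+9) = Gamma(148.82, 23.46).
The predictive distribution for one future period is NegBinom with mean α/β = 6.3436.

6.3436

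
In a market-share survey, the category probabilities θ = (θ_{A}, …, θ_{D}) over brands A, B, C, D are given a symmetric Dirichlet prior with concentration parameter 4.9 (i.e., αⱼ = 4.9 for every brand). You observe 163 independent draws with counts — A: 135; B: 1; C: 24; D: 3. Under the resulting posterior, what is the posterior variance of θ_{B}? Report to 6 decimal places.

0.000170

The Dirichlet prior is conjugate to the Multinomial likelihood: each posterior αⱼ = prior αⱼ + observed count nⱼ.
Posterior concentration: (139.9, 5.9, 28.9, 7.9), total = 182.6.
Var[θ_j] = α_j(Σα−α_j)/((Σα)²(Σα+1)) = 5.9·176.7/(182.6²·183.6) = 0.000170.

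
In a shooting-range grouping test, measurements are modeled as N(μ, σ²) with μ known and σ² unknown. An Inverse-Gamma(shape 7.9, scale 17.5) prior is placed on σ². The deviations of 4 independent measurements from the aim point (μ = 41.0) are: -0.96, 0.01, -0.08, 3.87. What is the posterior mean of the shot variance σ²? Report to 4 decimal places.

With known mean μ and an Inverse-Gamma(α, β) prior on σ², the Normal likelihood is conjugate: posterior is Inv-Gamma(α + n/2, β + Σ(xᵢ−μ)²/2).
Σ(xᵢ−μ)² = (-0.96)² + (0.01)² + (-0.08)² + (3.87)² = 15.9050.
Posterior: Inv-Gamma(7.9 + 4/2, 17.5 + 15.9050/2) = Inv-Gamma(9.90, 25.45250).
E[σ²|data] = β/(α−1) = 25.45250/8.90 = 2.8598.

2.8598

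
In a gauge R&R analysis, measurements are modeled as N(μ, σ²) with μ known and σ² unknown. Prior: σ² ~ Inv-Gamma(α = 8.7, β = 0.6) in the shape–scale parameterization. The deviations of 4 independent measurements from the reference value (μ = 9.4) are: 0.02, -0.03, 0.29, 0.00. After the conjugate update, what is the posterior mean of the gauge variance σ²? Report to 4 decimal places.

0.0663

With known mean μ and an Inverse-Gamma(α, β) prior on σ², the Normal likelihood is conjugate: posterior is Inv-Gamma(α + n/2, β + Σ(xᵢ−μ)²/2).
Σ(xᵢ−μ)² = (0.02)² + (-0.03)² + (0.29)² + (0.00)² = 0.0854.
Posterior: Inv-Gamma(8.7 + 4/2, 0.6 + 0.0854/2) = Inv-Gamma(10.70, 0.64270).
E[σ²|data] = β/(α−1) = 0.64270/9.70 = 0.0663.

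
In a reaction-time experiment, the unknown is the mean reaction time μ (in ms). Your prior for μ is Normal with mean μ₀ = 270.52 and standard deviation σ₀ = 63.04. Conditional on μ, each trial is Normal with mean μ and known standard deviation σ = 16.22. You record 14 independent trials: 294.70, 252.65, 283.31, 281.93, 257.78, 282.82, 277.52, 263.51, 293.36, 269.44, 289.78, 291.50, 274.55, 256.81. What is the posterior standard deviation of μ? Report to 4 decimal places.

4.3248

For Normal data with known variance σ², a Normal(μ₀, σ₀²) prior on μ is conjugate. Posterior precision = 1/σ₀² + n/σ²; posterior mean is the precision-weighted average of μ₀ and x̄.
σ₀² = 63.04² = 3974.0416, σ² = 16.22² = 263.0884; σ² + n·σ₀² = 263.0884 + 14·3974.0416 = 55899.6708.
Posterior precision = 1/σ₀² + n/σ² = 1/3974.0416 + 14/263.0884 = (σ² + n·σ₀²)/(σ₀²σ²) = 55899.6708/(3974.0416·263.0884); posterior variance σₙ² = σ₀²σ²/(σ² + n·σ₀²) = 3974.0416·263.0884/55899.6708 = 18.703585.
Posterior SD = √σₙ² = √(3974.0416·263.0884/55899.6708) = 4.3248.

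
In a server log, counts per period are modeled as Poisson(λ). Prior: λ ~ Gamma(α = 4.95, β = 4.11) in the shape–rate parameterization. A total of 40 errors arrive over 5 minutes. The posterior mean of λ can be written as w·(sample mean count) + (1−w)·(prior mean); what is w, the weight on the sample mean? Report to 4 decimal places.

With a Gamma(shape α, rate β) prior, the Poisson likelihood is conjugate: the posterior is Gamma(α + ΣXᵢ, β + n).
Posterior mean = (α₀+S)/(β₀+n) = [n/(β₀+n)]·(S/n) + [β₀/(β₀+n)]·(α₀/β₀), so only n and β₀ enter the weight.
Weight on data w = n/(β₀+n) = 5/(4.11+5) = 5/9.11 = 0.5488.

0.5488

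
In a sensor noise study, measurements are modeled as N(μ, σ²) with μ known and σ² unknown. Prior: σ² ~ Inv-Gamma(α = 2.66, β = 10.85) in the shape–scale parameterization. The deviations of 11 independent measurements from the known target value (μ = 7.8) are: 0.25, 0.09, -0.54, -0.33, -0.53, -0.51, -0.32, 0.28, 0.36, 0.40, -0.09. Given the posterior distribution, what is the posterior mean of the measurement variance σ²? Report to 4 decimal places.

1.6195

With known mean μ and an Inverse-Gamma(α, β) prior on σ², the Normal likelihood is conjugate: posterior is Inv-Gamma(α + n/2, β + Σ(xᵢ−μ)²/2).
Σ(xᵢ−μ)² = (0.25)² + (0.09)² + (-0.54)² + (-0.33)² + (-0.53)² + (-0.51)² + (-0.32)² + (0.28)² + (0.36)² + (0.40)² + (-0.09)² = 1.4906.
Posterior: Inv-Gamma(2.66 + 11/2, 10.85 + 1.4906/2) = Inv-Gamma(8.16, 11.59530).
E[σ²|data] = β/(α−1) = 11.59530/7.16 = 1.6195.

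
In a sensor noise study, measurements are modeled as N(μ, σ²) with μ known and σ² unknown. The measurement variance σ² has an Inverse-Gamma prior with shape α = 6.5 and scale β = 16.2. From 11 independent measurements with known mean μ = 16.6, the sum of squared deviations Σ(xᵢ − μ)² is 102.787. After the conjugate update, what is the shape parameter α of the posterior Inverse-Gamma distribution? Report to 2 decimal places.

With known mean μ and an Inverse-Gamma(α, β) prior on σ², the Normal likelihood is conjugate: posterior is Inv-Gamma(α + n/2, β + Σ(xᵢ−μ)²/2).
Posterior: Inv-Gamma(6.5 + 11/2, 16.2 + 102.787/2) = Inv-Gamma(12.00, 67.5935).
Posterior α = 12.00.

12.00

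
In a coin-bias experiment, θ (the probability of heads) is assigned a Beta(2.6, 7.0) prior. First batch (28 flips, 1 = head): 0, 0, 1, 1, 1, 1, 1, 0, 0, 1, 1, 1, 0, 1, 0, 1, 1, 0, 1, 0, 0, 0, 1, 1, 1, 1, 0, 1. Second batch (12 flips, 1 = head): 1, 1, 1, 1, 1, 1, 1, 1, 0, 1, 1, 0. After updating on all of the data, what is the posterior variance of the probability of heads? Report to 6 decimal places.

0.004756

The Beta prior is conjugate to a Binomial/Bernoulli likelihood; the update adds successes to α and failures to β.
After batch 1: Beta(2.6+17, 7.0+11) = Beta(19.6, 18.0).
After batch 2: Beta(19.6+10, 18.0+2) = Beta(29.6, 20.0).
Var = αβ/((α+β)²(α+β+1)) = 29.6·20.0/(49.6²·50.6) = 0.004756.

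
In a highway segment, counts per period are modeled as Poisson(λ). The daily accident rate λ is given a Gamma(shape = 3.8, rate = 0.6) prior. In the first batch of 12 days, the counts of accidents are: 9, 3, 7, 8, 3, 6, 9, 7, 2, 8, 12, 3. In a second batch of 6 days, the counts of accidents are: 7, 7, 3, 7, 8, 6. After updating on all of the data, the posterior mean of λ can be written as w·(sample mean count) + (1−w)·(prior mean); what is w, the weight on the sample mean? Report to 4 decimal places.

With a Gamma(shape α, rate β) prior, the Poisson likelihood is conjugate: the posterior is Gamma(α + ΣXᵢ, β + n).
Total number of days: n = 12 + 6 = 18.
Posterior mean = (α₀+S)/(β₀+n) = [n/(β₀+n)]·(S/n) + [β₀/(β₀+n)]·(α₀/β₀), so only n and β₀ enter the weight.
Weight on data w = n/(β₀+n) = 18/(0.6+18) = 18/18.6 = 0.9677.

0.9677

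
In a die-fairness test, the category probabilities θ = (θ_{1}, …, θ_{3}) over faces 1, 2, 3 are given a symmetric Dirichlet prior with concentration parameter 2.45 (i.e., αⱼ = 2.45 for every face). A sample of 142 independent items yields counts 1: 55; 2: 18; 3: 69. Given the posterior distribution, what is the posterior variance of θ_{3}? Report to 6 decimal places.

0.001660

The Dirichlet prior is conjugate to the Multinomial likelihood: each posterior αⱼ = prior αⱼ + observed count nⱼ.
Posterior concentration: (57.45, 20.45, 71.45), total = 149.35.
Var[θ_j] = α_j(Σα−α_j)/((Σα)²(Σα+1)) = 71.45·77.90/(149.35²·150.35) = 0.001660.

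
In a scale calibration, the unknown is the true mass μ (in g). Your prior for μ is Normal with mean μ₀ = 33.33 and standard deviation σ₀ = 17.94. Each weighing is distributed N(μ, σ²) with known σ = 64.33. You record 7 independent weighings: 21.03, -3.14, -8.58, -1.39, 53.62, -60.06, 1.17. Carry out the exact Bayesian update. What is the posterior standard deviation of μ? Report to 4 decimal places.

For Normal data with known variance σ², a Normal(μ₀, σ₀²) prior on μ is conjugate. Posterior precision = 1/σ₀² + n/σ²; posterior mean is the precision-weighted average of μ₀ and x̄.
σ₀² = 17.94² = 321.8436, σ² = 64.33² = 4138.3489; σ² + n·σ₀² = 4138.3489 + 7·321.8436 = 6391.2541.
Posterior precision = 1/σ₀² + n/σ² = 1/321.8436 + 7/4138.3489 = (σ² + n·σ₀²)/(σ₀²σ²) = 6391.2541/(321.8436·4138.3489); posterior variance σₙ² = σ₀²σ²/(σ² + n·σ₀²) = 321.8436·4138.3489/6391.2541 = 208.394329.
Posterior SD = √σₙ² = √(321.8436·4138.3489/6391.2541) = 14.4359.

14.4359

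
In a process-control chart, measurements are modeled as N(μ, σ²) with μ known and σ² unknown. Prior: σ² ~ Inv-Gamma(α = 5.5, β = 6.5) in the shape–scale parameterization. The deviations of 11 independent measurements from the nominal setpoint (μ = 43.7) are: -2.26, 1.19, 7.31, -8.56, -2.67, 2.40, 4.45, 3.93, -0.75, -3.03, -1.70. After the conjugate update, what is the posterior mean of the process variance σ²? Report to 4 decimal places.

With known mean μ and an Inverse-Gamma(α, β) prior on σ², the Normal likelihood is conjugate: posterior is Inv-Gamma(α + n/2, β + Σ(xᵢ−μ)²/2).
Σ(xᵢ−μ)² = (-2.26)² + (1.19)² + (7.31)² + (-8.56)² + (-2.67)² + (2.40)² + (4.45)² + (3.93)² + (-0.75)² + (-3.03)² + (-1.70)² = 194.0031.
Posterior: Inv-Gamma(5.5 + 11/2, 6.5 + 194.0031/2) = Inv-Gamma(11.00, 103.50155).
E[σ²|data] = β/(α−1) = 103.50155/10.00 = 10.3502.

10.3502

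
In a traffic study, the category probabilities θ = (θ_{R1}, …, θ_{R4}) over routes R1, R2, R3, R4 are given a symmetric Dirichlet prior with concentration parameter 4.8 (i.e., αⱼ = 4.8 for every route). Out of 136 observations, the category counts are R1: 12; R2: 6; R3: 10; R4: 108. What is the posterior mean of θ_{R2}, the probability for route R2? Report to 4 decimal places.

0.0696

The Dirichlet prior is conjugate to the Multinomial likelihood: each posterior αⱼ = prior αⱼ + observed count nⱼ.
Posterior concentration: (16.8, 10.8, 14.8, 112.8), total = 155.2.
E[θ_{R2}|data] = α_{R2}/Σα = 10.8/155.2 = 0.0696.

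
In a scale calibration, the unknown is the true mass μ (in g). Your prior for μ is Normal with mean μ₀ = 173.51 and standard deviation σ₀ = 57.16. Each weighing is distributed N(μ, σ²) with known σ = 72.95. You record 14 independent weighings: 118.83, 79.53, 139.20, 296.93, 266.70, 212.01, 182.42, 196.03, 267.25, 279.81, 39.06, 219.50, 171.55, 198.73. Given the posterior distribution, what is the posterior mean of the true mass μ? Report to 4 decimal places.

188.7645

For Normal data with known variance σ², a Normal(μ₀, σ₀²) prior on μ is conjugate. Posterior precision = 1/σ₀² + n/σ²; posterior mean is the precision-weighted average of μ₀ and x̄.
Σxᵢ = 118.83 + 79.53 + 139.20 + 296.93 + 266.70 + 212.01 + 182.42 + 196.03 + 267.25 + 279.81 + 39.06 + 219.50 + 171.55 + 198.73 = 2667.55, so n·x̄ = 2667.55.
σ₀² = 57.16² = 3267.2656, σ² = 72.95² = 5321.7025; σ² + n·σ₀² = 5321.7025 + 14·3267.2656 = 51063.4209.
Posterior mean = (μ₀/σ₀² + n·x̄/σ²)/(1/σ₀² + n/σ²) = (σ²·μ₀ + σ₀²·n·x̄)/(σ² + n·σ₀²) = (5321.7025·173.51 + 3267.2656·2667.55)/51063.4209 = 9638962.952055/51063.4209 = 188.7645.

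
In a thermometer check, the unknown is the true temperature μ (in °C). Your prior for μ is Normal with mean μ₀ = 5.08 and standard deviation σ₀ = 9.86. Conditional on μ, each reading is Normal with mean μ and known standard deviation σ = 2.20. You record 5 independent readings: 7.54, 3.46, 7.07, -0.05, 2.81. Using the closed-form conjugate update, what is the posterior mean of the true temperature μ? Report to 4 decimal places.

For Normal data with known variance σ², a Normal(μ₀, σ₀²) prior on μ is conjugate. Posterior precision = 1/σ₀² + n/σ²; posterior mean is the precision-weighted average of μ₀ and x̄.
Σxᵢ = 7.54 + 3.46 + 7.07 + (-0.05) + 2.81 = 20.83, so n·x̄ = 20.83.
σ₀² = 9.86² = 97.2196, σ² = 2.20² = 4.84; σ² + n·σ₀² = 4.84 + 5·97.2196 = 490.938.
Posterior mean = (μ₀/σ₀² + n·x̄/σ²)/(1/σ₀² + n/σ²) = (σ²·μ₀ + σ₀²·n·x̄)/(σ² + n·σ₀²) = (4.84·5.08 + 97.2196·20.83)/490.938 = 2049.671468/490.938 = 4.1750.

4.1750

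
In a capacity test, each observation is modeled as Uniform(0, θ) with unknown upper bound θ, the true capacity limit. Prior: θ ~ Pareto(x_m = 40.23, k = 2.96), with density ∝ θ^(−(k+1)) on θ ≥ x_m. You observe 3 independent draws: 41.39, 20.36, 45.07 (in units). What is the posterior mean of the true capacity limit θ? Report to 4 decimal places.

A Pareto(scale x_m, shape k) prior on the upper bound θ of Uniform(0, θ) is conjugate: posterior is Pareto(max(x_m, max xᵢ), k + n).
Sample maximum = 45.07; prior scale x_m = 40.23 → posterior scale = max = 45.07.
Posterior shape = 2.96 + 3 = 5.96.
E[θ|data] = k·x_m/(k−1) = 5.96·45.07/4.96 = 54.1567.

54.1567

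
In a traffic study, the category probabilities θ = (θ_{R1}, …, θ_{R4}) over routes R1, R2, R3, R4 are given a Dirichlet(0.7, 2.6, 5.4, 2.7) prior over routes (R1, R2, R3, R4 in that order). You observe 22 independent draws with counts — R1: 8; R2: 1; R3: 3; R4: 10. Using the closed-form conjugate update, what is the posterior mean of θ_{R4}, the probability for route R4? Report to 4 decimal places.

The Dirichlet prior is conjugate to the Multinomial likelihood: each posterior αⱼ = prior αⱼ + observed count nⱼ.
Posterior concentration: (8.7, 3.6, 8.4, 12.7), total = 33.4.
E[θ_{R4}|data] = α_{R4}/Σα = 12.7/33.4 = 0.3802.

0.3802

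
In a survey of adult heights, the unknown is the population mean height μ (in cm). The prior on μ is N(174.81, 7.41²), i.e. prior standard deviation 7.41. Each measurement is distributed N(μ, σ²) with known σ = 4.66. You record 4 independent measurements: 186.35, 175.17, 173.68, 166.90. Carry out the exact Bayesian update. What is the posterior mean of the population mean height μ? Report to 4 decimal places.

175.4607

For Normal data with known variance σ², a Normal(μ₀, σ₀²) prior on μ is conjugate. Posterior precision = 1/σ₀² + n/σ²; posterior mean is the precision-weighted average of μ₀ and x̄.
Σxᵢ = 186.35 + 175.17 + 173.68 + 166.90 = 702.1, so n·x̄ = 702.1.
σ₀² = 7.41² = 54.9081, σ² = 4.66² = 21.7156; σ² + n·σ₀² = 21.7156 + 4·54.9081 = 241.348.
Posterior mean = (μ₀/σ₀² + n·x̄/σ²)/(1/σ₀² + n/σ²) = (σ²·μ₀ + σ₀²·n·x̄)/(σ² + n·σ₀²) = (21.7156·174.81 + 54.9081·702.1)/241.348 = 42347.081046/241.348 = 175.4607.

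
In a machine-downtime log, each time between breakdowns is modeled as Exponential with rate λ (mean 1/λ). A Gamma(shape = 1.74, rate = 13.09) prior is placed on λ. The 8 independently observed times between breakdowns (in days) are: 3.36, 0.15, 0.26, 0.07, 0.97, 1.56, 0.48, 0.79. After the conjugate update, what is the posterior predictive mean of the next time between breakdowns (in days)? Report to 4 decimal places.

With a Gamma(shape α, rate β) prior on the exponential rate λ, the posterior after n observations with total T = Σxᵢ is Gamma(α+n, β+T).
Sum of observations T = 7.64 days; n = 8.
Posterior: Gamma(1.74+8, 13.09+7.64) = Gamma(9.74, 20.73).
The predictive distribution for the next observation is Lomax; its mean is β/(α−1) = 20.73/8.74 = 2.3719.

2.3719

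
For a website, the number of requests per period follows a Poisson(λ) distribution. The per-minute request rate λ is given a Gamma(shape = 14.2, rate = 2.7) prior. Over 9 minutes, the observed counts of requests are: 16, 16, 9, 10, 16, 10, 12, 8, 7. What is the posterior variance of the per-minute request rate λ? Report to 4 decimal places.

0.8635

With a Gamma(shape α, rate β) prior, the Poisson likelihood is conjugate: the posterior is Gamma(α + ΣXᵢ, β + n).
Sum of counts S = 104 over n = 9 minutes.
Posterior: Gamma(α+S, β+n) = Gamma(14.2+104, 2.7+9) = Gamma(118.2, 11.7).
Var = α/β² = 118.2/11.7² = 0.8635.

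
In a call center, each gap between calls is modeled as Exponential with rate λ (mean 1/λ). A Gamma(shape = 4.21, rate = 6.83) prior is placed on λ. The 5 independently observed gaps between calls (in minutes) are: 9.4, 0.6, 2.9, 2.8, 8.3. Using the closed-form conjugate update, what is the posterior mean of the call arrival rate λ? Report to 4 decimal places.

With a Gamma(shape α, rate β) prior on the exponential rate λ, the posterior after n observations with total T = Σxᵢ is Gamma(α+n, β+T).
Sum of observations T = 24.0 minutes; n = 5.
Posterior: Gamma(4.21+5, 6.83+24.0) = Gamma(9.21, 30.83).
Posterior mean of λ = α/β = 9.21/30.83 = 0.2987.

0.2987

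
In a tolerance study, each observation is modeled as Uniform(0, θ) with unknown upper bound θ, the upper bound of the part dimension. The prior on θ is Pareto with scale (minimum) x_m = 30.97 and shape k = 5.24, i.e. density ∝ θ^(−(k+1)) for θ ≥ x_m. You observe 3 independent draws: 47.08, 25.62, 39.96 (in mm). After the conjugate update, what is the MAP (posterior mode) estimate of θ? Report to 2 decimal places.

47.08

A Pareto(scale x_m, shape k) prior on the upper bound θ of Uniform(0, θ) is conjugate: posterior is Pareto(max(x_m, max xᵢ), k + n).
Sample maximum = 47.08; prior scale x_m = 30.97 → posterior scale = max = 47.08.
Posterior shape = 5.24 + 3 = 8.24.
The Pareto density is decreasing on [x_m, ∞), so the mode is x_m = 47.08.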